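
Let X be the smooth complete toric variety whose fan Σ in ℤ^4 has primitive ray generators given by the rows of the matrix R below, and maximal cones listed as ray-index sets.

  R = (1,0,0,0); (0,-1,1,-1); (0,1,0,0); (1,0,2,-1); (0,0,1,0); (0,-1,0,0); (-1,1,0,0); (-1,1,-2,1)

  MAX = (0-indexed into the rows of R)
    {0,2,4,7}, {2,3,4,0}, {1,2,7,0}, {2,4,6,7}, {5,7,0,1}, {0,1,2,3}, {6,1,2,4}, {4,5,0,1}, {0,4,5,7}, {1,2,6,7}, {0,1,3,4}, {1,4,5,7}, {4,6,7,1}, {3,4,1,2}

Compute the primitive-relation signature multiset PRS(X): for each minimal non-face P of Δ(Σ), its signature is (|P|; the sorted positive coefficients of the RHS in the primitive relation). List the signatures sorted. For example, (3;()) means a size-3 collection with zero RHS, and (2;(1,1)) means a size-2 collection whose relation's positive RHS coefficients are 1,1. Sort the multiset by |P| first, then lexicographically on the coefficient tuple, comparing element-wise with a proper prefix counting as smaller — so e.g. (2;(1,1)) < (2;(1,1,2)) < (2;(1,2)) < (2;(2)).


Primitive collections (9):

  {2,5}:  v_{2} + v_{5} = 0  so sig = (2;())
  {0,6}:  v_{0} + v_{6} = v_{2}  so sig = (2;(1))
  {3,7}:  v_{3} + v_{7} = v_{2}  so sig = (2;(1))
  {3,5}:  v_{3} + v_{5} = v_{0} + v_{1} + v_{4}  so sig = (2;(1,1,1))
  {5,6}:  v_{5} + v_{6} = v_{1} + v_{4} + v_{7}  so sig = (2;(1,1,1))
  {3,6}:  v_{3} + v_{6} = v_{1} + 2·v_{2} + v_{4}  so sig = (2;(1,1,2))
  {0,1,4,7}:  v_{0} + v_{1} + v_{4} + v_{7} = 0  so sig = (4;())
  {0,1,2,4}:  v_{0} + v_{1} + v_{2} + v_{4} = v_{3}  so sig = (4;(1))
  {1,2,4,7}:  v_{1} + v_{2} + v_{4} + v_{7} = v_{6}  so sig = (4;(1))

so the primitive-relation signature multiset is
[(2;()), (2;(1)), (2;(1)), (2;(1,1,1)), (2;(1,1,1)), (2;(1,1,2)), (4;()), (4;(1)), (4;(1))]


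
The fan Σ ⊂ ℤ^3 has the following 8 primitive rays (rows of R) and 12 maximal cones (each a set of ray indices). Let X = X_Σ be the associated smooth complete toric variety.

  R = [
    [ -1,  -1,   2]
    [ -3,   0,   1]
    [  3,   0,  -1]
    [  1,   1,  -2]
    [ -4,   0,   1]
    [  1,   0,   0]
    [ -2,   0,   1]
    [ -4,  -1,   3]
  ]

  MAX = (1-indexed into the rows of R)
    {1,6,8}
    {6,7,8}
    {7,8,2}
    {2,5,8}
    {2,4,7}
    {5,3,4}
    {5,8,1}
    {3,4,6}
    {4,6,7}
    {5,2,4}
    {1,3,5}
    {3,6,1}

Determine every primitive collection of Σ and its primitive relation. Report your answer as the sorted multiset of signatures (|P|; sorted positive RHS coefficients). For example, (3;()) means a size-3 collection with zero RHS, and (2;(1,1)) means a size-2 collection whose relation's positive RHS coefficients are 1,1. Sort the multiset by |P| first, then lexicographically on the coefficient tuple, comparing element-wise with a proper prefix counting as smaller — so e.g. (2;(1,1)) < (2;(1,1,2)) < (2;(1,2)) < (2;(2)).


Δ(Σ) — 8 vertices, 10 min non-faces:

  P={1,4}:  v_{1} + v_{4} = 0 ; sig = (2;())
  P={2,3}:  v_{2} + v_{3} = 0 ; sig = (2;())
  P={1,2}:  v_{1} + v_{2} = v_{8} ; sig = (2;(1))
  P={2,6}:  v_{2} + v_{6} = v_{7} ; sig = (2;(1))
  P={3,7}:  v_{3} + v_{7} = v_{6} ; sig = (2;(1))
  P={3,8}:  v_{3} + v_{8} = v_{1} ; sig = (2;(1))
  P={4,8}:  v_{4} + v_{8} = v_{2} ; sig = (2;(1))
  P={5,6}:  v_{5} + v_{6} = v_{2} ; sig = (2;(1))
  P={1,7}:  v_{1} + v_{7} = v_{6} + v_{8} ; sig = (2;(1,1))
  P={5,7}:  v_{5} + v_{7} = 2·v_{2} ; sig = (2;(2))

so the primitive-relation signature multiset is
    |P|=2: 10 collections, coeffs (), (), (1), (1), (1), (1), (1), (1), (1,1), (2)


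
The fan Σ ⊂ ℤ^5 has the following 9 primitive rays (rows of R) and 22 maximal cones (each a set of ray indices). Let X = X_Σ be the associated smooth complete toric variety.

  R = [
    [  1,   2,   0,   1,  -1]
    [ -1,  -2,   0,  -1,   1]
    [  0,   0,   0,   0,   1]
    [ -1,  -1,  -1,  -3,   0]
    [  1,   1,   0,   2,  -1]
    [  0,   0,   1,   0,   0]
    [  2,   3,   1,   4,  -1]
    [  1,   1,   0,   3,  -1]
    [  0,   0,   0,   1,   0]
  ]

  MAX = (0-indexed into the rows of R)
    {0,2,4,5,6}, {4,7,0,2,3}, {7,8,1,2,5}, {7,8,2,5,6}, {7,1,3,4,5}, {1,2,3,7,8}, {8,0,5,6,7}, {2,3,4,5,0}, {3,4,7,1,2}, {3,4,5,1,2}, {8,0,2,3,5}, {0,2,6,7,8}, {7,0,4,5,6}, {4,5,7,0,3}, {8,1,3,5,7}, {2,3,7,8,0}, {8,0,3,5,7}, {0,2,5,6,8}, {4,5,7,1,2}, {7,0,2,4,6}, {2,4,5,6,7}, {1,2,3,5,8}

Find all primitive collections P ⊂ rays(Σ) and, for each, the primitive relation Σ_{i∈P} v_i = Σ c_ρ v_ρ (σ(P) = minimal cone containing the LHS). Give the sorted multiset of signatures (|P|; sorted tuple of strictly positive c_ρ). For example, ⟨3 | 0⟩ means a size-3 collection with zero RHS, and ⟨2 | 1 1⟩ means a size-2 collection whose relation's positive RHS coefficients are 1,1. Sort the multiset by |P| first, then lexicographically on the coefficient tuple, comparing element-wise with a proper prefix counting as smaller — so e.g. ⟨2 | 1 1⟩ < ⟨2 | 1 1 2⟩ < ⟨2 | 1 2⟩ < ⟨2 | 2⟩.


6 minimal non-faces of Δ(Σ) (on 9 rays):

  P={0,1}:  v_{0} + v_{1} = 0  ⇒ sig = ⟨2 | 0⟩
  P={3,6}:  v_{3} + v_{6} = v_{0}  ⇒ sig = ⟨2 | 1⟩
  P={4,8}:  v_{4} + v_{8} = v_{7}  ⇒ sig = ⟨2 | 1⟩
  P={1,6}:  v_{1} + v_{6} = v_{2} + v_{5} + v_{7}  ⇒ sig = ⟨2 | 1 1 1⟩
  P={2,3,5,7}:  v_{2} + v_{3} + v_{5} + v_{7} = 0  ⇒ sig = ⟨4 | 0⟩
  P={0,2,5,7}:  v_{0} + v_{2} + v_{5} + v_{7} = v_{6}  ⇒ sig = ⟨4 | 1⟩

Sorted signature multiset PRS(X):
    ⟨2 | 0⟩
    ⟨2 | 1⟩
    ⟨2 | 1⟩
    ⟨2 | 1 1 1⟩
    ⟨4 | 0⟩
    ⟨4 | 1⟩


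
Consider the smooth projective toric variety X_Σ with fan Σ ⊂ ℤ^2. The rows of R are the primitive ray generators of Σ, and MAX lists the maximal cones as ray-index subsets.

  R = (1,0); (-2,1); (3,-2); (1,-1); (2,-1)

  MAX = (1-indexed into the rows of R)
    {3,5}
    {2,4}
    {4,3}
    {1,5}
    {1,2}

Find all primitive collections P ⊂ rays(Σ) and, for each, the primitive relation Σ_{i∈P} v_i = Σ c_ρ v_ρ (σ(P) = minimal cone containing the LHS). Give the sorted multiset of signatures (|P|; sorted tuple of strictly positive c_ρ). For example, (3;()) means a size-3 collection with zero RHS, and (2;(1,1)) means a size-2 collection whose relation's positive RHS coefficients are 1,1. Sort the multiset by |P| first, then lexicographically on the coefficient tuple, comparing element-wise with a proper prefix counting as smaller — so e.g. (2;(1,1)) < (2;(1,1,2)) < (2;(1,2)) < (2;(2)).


|primitive collections| = 5. Relations:

  P={2,5}:  v_{2} + v_{5} = 0 ; sig = (2;())
  P={1,4}:  v_{1} + v_{4} = v_{5} ; sig = (2;(1))
  P={2,3}:  v_{2} + v_{3} = v_{4} ; sig = (2;(1))
  P={4,5}:  v_{4} + v_{5} = v_{3} ; sig = (2;(1))
  P={1,3}:  v_{1} + v_{3} = 2·v_{5} ; sig = (2;(2))

Signatures (|P|; sorted positive RHS coefficients), sorted:
    |P|=2: 5 collections, coeffs (), (1), (1), (1), (2)


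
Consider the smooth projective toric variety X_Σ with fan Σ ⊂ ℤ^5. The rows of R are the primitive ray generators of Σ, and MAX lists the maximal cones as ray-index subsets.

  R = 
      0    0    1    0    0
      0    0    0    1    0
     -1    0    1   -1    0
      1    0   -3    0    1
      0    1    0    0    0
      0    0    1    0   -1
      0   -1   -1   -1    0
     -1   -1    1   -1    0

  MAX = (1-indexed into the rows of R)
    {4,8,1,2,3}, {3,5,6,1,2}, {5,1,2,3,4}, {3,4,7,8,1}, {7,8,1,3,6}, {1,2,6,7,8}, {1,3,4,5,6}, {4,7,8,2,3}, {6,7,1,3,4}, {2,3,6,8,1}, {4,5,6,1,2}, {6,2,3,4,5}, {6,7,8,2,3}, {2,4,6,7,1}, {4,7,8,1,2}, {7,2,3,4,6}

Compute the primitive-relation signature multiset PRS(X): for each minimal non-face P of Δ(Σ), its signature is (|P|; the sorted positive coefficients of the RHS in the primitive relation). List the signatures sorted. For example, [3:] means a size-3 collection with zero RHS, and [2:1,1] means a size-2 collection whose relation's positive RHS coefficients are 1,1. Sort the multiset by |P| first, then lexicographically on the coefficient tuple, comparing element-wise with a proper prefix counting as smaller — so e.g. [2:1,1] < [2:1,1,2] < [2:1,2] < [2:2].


The 5 primitive collections of Σ (r=8, n=5):

  {5,8}:  v_{5} + v_{8} = v_{3}  →  sig = [2:1]
  {5,7}:  v_{5} + v_{7} = v_{3} + v_{4} + v_{6}  →  sig = [2:1,1,1]
  {4,6,8}:  v_{4} + v_{6} + v_{8} = v_{7}  →  sig = [3:1]
  {1,2,3,7}:  v_{1} + v_{2} + v_{3} + v_{7} = v_{8}  →  sig = [4:1]
  {1,2,3,4,6}:  v_{1} + v_{2} + v_{3} + v_{4} + v_{6} = 0  →  sig = [5:]

Sorted signature multiset PRS(X):
[[2:1], [2:1,1,1], [3:1], [4:1], [5:]]


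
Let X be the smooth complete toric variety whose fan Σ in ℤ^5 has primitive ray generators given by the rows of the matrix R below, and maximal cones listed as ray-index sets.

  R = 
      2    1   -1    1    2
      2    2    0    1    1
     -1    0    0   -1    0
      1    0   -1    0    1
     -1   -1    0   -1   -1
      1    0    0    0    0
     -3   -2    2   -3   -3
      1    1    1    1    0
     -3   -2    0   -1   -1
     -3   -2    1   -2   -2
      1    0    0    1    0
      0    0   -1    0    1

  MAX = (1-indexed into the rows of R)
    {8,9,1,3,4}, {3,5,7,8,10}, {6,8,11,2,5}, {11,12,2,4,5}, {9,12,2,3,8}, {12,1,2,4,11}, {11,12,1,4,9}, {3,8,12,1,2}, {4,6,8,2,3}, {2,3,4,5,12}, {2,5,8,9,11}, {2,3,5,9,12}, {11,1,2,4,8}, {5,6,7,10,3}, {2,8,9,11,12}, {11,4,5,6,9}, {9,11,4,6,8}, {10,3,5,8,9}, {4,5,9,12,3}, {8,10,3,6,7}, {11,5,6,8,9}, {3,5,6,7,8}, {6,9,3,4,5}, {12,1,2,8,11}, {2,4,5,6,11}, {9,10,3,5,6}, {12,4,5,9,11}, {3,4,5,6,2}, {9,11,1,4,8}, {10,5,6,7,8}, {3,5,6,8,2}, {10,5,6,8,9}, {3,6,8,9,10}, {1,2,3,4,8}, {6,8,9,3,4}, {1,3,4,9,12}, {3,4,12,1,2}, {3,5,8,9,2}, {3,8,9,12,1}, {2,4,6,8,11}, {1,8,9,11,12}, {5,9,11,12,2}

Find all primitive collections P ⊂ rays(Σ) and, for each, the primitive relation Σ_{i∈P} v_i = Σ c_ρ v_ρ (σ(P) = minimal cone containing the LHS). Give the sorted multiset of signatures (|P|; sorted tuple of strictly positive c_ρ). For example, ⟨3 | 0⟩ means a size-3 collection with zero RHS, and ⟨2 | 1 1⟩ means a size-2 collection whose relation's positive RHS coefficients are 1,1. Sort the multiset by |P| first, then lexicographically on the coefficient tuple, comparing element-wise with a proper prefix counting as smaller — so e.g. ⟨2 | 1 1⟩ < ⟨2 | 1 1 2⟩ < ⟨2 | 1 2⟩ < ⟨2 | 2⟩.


23 minimal non-faces of Δ(Σ) (on 12 rays):

  • {3,11}:  v_{3} + v_{11} = 0  so sig = ⟨2 | 0⟩
  • {1,5}:  v_{1} + v_{5} = v_{4}  so sig = ⟨2 | 1⟩
  • {6,12}:  v_{6} + v_{12} = v_{4}  so sig = ⟨2 | 1⟩
  • {2,10}:  v_{2} + v_{10} = v_{3} + v_{5} + v_{8}  so sig = ⟨2 | 1 1 1⟩
  • {7,12}:  v_{7} + v_{12} = v_{3} + v_{6} + v_{10}  so sig = ⟨2 | 1 1 1⟩
  • {10,12}:  v_{10} + v_{12} = v_{3} + v_{6} + v_{9}  so sig = ⟨2 | 1 1 1⟩
  • {7,11}:  v_{7} + v_{11} = v_{5} + v_{6} + v_{8} + v_{10}  so sig = ⟨2 | 1 1 1 1⟩
  • {10,11}:  v_{10} + v_{11} = v_{5} + v_{6} + v_{8} + v_{9}  so sig = ⟨2 | 1 1 1 1⟩
  • {1,10}:  v_{1} + v_{10} = v_{3} + v_{4} + v_{6} + v_{8} + v_{9}  so sig = ⟨2 | 1 1 1 1 1⟩
  • {4,7}:  v_{4} + v_{7} = v_{3} + 2·v_{6} + v_{10}  so sig = ⟨2 | 1 1 2⟩
  • {4,10}:  v_{4} + v_{10} = v_{3} + 2·v_{6} + v_{9}  so sig = ⟨2 | 1 1 2⟩
  • {1,7}:  v_{1} + v_{7} = 2·v_{3} + 3·v_{6} + v_{8} + v_{9}  so sig = ⟨2 | 1 1 2 3⟩
  • {1,6}:  v_{1} + v_{6} = 2·v_{4} + v_{8}  so sig = ⟨2 | 1 2⟩
  • {2,7}:  v_{2} + v_{7} = 2·v_{3} + 2·v_{5} + v_{6} + 2·v_{8}  so sig = ⟨2 | 1 2 2 2⟩
  • {7,9}:  v_{7} + v_{9} = 2·v_{10}  so sig = ⟨2 | 2⟩
  • {2,6,9}:  v_{2} + v_{6} + v_{9} = 0  so sig = ⟨3 | 0⟩
  • {5,8,12}:  v_{5} + v_{8} + v_{12} = 0  so sig = ⟨3 | 0⟩
  • {2,4,9}:  v_{2} + v_{4} + v_{9} = v_{12}  so sig = ⟨3 | 1⟩
  • {4,5,8}:  v_{4} + v_{5} + v_{8} = v_{6}  so sig = ⟨3 | 1⟩
  • {4,8,12}:  v_{4} + v_{8} + v_{12} = v_{1}  so sig = ⟨3 | 1⟩
  • {1,2,9}:  v_{1} + v_{2} + v_{9} = v_{8} + 2·v_{12}  so sig = ⟨3 | 1 2⟩
  • {3,5,6,8,9}:  v_{3} + v_{5} + v_{6} + v_{8} + v_{9} = v_{10}  so sig = ⟨5 | 1⟩
  • {3,5,6,8,10}:  v_{3} + v_{5} + v_{6} + v_{8} + v_{10} = v_{7}  so sig = ⟨5 | 1⟩

so the primitive-relation signature multiset is
    ⟨2 | 0⟩
    ⟨2 | 1⟩
    ⟨2 | 1⟩
    ⟨2 | 1 1 1⟩
    ⟨2 | 1 1 1⟩
    ⟨2 | 1 1 1⟩
    ⟨2 | 1 1 1 1⟩
    ⟨2 | 1 1 1 1⟩
    ⟨2 | 1 1 1 1 1⟩
    ⟨2 | 1 1 2⟩
    ⟨2 | 1 1 2⟩
    ⟨2 | 1 1 2 3⟩
    ⟨2 | 1 2⟩
    ⟨2 | 1 2 2 2⟩
    ⟨2 | 2⟩
    ⟨3 | 0⟩
    ⟨3 | 0⟩
    ⟨3 | 1⟩
    ⟨3 | 1⟩
    ⟨3 | 1⟩
    ⟨3 | 1 2⟩
    ⟨5 | 1⟩
    ⟨5 | 1⟩


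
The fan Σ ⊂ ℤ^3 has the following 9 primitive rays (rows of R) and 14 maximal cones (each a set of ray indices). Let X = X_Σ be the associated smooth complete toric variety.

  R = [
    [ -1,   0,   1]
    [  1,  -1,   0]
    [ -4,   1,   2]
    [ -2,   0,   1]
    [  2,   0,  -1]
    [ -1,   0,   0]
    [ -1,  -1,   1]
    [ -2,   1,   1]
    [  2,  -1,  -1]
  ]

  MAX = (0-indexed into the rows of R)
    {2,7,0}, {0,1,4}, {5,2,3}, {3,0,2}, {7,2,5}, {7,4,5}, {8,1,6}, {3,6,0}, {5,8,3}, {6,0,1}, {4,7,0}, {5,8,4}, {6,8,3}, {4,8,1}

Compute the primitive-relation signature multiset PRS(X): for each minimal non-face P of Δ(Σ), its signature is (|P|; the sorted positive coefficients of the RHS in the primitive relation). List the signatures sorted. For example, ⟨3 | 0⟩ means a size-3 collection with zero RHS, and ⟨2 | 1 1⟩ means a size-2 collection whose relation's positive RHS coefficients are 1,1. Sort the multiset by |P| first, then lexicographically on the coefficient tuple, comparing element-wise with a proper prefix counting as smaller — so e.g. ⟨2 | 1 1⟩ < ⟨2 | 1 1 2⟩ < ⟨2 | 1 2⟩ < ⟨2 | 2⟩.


Δ(Σ) — 9 vertices, 15 min non-faces:

  P={3,4}:  v_{3} + v_{4} = 0  so sig = ⟨2 | 0⟩
  P={7,8}:  v_{7} + v_{8} = 0  so sig = ⟨2 | 0⟩
  P={0,5}:  v_{0} + v_{5} = v_{3}  so sig = ⟨2 | 1⟩
  P={0,8}:  v_{0} + v_{8} = v_{1}  so sig = ⟨2 | 1⟩
  P={1,3}:  v_{1} + v_{3} = v_{6}  so sig = ⟨2 | 1⟩
  P={1,7}:  v_{1} + v_{7} = v_{0}  so sig = ⟨2 | 1⟩
  P={2,4}:  v_{2} + v_{4} = v_{7}  so sig = ⟨2 | 1⟩
  P={2,8}:  v_{2} + v_{8} = v_{3}  so sig = ⟨2 | 1⟩
  P={3,7}:  v_{3} + v_{7} = v_{2}  so sig = ⟨2 | 1⟩
  P={4,6}:  v_{4} + v_{6} = v_{1}  so sig = ⟨2 | 1⟩
  P={1,2}:  v_{1} + v_{2} = v_{0} + v_{3}  so sig = ⟨2 | 1 1⟩
  P={1,5}:  v_{1} + v_{5} = v_{3} + v_{8}  so sig = ⟨2 | 1 1⟩
  P={6,7}:  v_{6} + v_{7} = v_{0} + v_{3}  so sig = ⟨2 | 1 1⟩
  P={2,6}:  v_{2} + v_{6} = v_{0} + 2·v_{3}  so sig = ⟨2 | 1 2⟩
  P={5,6}:  v_{5} + v_{6} = 2·v_{3} + v_{8}  so sig = ⟨2 | 1 2⟩

Signatures (|P|; sorted positive RHS coefficients), sorted:
{ ⟨2 | 0⟩ ×2,  ⟨2 | 1⟩ ×8,  ⟨2 | 1 1⟩ ×3,  ⟨2 | 1 2⟩ ×2 }


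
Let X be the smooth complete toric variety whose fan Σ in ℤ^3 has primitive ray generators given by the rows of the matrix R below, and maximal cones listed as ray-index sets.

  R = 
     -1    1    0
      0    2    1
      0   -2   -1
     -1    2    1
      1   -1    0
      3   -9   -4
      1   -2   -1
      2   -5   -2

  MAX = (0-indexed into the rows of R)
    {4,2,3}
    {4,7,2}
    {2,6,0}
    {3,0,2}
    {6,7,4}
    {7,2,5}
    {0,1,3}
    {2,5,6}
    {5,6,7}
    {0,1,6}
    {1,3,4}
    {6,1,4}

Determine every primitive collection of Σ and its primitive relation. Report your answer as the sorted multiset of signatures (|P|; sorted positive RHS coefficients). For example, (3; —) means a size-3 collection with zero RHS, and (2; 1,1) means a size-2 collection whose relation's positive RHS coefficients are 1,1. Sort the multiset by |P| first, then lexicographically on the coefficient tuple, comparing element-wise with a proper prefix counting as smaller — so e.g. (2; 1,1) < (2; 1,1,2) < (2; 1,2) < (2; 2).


Σ has 12 primitive collections:

  {0,4}:  v_{0} + v_{4} = 0  ⇒ sig = (2; —)
  {1,2}:  v_{1} + v_{2} = 0  ⇒ sig = (2; —)
  {3,6}:  v_{3} + v_{6} = 0  ⇒ sig = (2; —)
  {0,7}:  v_{0} + v_{7} = v_{2} + v_{6}  ⇒ sig = (2; 1,1)
  {1,5}:  v_{1} + v_{5} = v_{6} + v_{7}  ⇒ sig = (2; 1,1)
  {1,7}:  v_{1} + v_{7} = v_{4} + v_{6}  ⇒ sig = (2; 1,1)
  {3,5}:  v_{3} + v_{5} = v_{2} + v_{7}  ⇒ sig = (2; 1,1)
  {3,7}:  v_{3} + v_{7} = v_{2} + v_{4}  ⇒ sig = (2; 1,1)
  {4,5}:  v_{4} + v_{5} = 2·v_{7}  ⇒ sig = (2; 2)
  {0,5}:  v_{0} + v_{5} = 2·v_{2} + 2·v_{6}  ⇒ sig = (2; 2,2)
  {2,4,6}:  v_{2} + v_{4} + v_{6} = v_{7}  ⇒ sig = (3; 1)
  {2,6,7}:  v_{2} + v_{6} + v_{7} = v_{5}  ⇒ sig = (3; 1)

Hence PRS(X_Σ) =
{ (2; —) ×3,  (2; 1,1) ×5,  (2; 2),  (2; 2,2),  (3; 1) ×2 }


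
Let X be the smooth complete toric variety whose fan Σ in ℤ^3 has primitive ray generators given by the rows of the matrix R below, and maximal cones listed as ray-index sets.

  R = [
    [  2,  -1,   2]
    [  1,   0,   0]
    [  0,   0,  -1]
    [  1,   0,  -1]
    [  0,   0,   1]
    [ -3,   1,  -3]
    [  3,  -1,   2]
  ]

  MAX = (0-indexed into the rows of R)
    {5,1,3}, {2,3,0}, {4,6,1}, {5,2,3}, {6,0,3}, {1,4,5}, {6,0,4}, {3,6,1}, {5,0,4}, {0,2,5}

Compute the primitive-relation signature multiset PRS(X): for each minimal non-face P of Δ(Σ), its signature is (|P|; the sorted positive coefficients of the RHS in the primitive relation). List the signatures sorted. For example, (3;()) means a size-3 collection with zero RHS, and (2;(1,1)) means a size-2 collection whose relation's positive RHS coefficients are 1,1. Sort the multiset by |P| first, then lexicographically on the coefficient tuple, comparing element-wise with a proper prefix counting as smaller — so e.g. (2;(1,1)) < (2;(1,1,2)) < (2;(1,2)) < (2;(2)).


7 collections generate NE(X_Σ); each relation:

  • {2,4}:  v_{2} + v_{4} = 0  ⇒ sig = (2;())
  • {0,1}:  v_{0} + v_{1} = v_{6}  ⇒ sig = (2;(1))
  • {1,2}:  v_{1} + v_{2} = v_{3}  ⇒ sig = (2;(1))
  • {3,4}:  v_{3} + v_{4} = v_{1}  ⇒ sig = (2;(1))
  • {5,6}:  v_{5} + v_{6} = v_{2}  ⇒ sig = (2;(1))
  • {2,6}:  v_{2} + v_{6} = v_{0} + v_{3}  ⇒ sig = (2;(1,1))
  • {0,3,5}:  v_{0} + v_{3} + v_{5} = 2·v_{2}  ⇒ sig = (3;(2))

Hence PRS(X_Σ) =
[(2;()), (2;(1)), (2;(1)), (2;(1)), (2;(1)), (2;(1,1)), (3;(2))]


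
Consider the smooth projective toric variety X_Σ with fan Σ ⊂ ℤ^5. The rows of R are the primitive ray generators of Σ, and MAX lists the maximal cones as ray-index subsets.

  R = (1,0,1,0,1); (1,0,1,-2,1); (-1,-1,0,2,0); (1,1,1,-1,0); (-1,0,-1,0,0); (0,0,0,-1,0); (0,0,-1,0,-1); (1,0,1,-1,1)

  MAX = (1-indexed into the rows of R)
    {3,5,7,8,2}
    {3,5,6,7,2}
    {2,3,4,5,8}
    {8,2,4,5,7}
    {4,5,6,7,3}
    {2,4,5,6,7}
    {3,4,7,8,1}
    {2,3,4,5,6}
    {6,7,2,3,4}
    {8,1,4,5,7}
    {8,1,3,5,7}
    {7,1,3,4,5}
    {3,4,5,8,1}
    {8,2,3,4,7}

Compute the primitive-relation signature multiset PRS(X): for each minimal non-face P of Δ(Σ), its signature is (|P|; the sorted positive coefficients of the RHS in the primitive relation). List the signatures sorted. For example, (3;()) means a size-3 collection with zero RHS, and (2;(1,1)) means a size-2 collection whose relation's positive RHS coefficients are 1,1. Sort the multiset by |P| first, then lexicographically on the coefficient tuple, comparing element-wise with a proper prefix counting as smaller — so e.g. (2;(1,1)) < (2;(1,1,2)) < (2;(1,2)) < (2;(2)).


Δ(Σ) — 8 vertices, 5 min non-faces:

  {1,6}:  v_{1} + v_{6} = v_{8} ; sig = (2;(1))
  {6,8}:  v_{6} + v_{8} = v_{2} ; sig = (2;(1))
  {1,2}:  v_{1} + v_{2} = 2·v_{8} ; sig = (2;(2))
  {3,4,5,7,8}:  v_{3} + v_{4} + v_{5} + v_{7} + v_{8} = 0 ; sig = (5;())
  {2,3,4,5,7}:  v_{2} + v_{3} + v_{4} + v_{5} + v_{7} = v_{6} ; sig = (5;(1))

Signatures (|P|; sorted positive RHS coefficients), sorted:
    (2;(1))
    (2;(1))
    (2;(2))
    (5;())
    (5;(1))


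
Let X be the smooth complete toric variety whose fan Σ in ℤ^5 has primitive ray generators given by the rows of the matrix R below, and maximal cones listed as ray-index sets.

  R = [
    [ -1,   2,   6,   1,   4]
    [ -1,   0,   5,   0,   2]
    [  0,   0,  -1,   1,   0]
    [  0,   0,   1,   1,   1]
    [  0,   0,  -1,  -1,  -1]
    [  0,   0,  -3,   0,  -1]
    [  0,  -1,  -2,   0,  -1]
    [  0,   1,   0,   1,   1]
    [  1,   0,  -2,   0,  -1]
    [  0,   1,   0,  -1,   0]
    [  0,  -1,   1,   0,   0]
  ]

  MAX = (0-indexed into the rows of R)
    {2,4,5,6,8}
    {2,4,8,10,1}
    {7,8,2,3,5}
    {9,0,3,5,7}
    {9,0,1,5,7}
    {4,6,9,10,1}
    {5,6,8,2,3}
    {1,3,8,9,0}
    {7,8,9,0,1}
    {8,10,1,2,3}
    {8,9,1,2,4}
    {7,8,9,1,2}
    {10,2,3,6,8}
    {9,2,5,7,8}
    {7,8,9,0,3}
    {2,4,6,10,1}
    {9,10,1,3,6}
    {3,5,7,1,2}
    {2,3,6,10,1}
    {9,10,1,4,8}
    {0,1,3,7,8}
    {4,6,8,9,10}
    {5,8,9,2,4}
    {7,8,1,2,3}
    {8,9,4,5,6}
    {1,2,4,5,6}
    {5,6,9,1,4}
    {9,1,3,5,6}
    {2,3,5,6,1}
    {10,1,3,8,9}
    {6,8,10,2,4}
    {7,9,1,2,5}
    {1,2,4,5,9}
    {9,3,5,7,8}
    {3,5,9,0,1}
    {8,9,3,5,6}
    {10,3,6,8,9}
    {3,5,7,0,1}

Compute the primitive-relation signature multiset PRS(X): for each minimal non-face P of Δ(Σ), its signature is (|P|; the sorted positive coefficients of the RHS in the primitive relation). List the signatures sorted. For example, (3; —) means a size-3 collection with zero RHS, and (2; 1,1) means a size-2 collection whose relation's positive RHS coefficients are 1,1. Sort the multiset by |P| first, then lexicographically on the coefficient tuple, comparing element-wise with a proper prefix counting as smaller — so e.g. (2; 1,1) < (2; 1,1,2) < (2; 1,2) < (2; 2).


Minimal non-faces — 16 found among 11 rays, 38 max cones:

  P={3,4}:  v_{3} + v_{4} = 0 — sig = (2; —)
  P={5,10}:  v_{5} + v_{10} = v_{6} — sig = (2; 1)
  P={7,10}:  v_{7} + v_{10} = v_{3} — sig = (2; 1)
  P={4,7}:  v_{4} + v_{7} = v_{2} + v_{9} — sig = (2; 1,1)
  P={6,7}:  v_{6} + v_{7} = v_{3} + v_{5} — sig = (2; 1,1)
  P={0,4}:  v_{0} + v_{4} = v_{1} + v_{7} + v_{9} — sig = (2; 1,1,1)
  P={0,6}:  v_{0} + v_{6} = v_{1} + 2·v_{3} + v_{5} + v_{9} — sig = (2; 1,1,1,2)
  P={0,10}:  v_{0} + v_{10} = v_{1} + 2·v_{3} + v_{9} — sig = (2; 1,1,2)
  P={0,2}:  v_{0} + v_{2} = v_{1} + 2·v_{7} — sig = (2; 1,2)
  P={1,5,8}:  v_{1} + v_{5} + v_{8} = 0 — sig = (3; —)
  P={2,9,10}:  v_{2} + v_{9} + v_{10} = 0 — sig = (3; —)
  P={1,6,8}:  v_{1} + v_{6} + v_{8} = v_{10} — sig = (3; 1)
  P={2,3,9}:  v_{2} + v_{3} + v_{9} = v_{7} — sig = (3; 1)
  P={2,6,9}:  v_{2} + v_{6} + v_{9} = v_{5} — sig = (3; 1)
  P={0,5,8}:  v_{0} + v_{5} + v_{8} = v_{3} + v_{7} + v_{9} — sig = (3; 1,1,1)
  P={1,3,7,9}:  v_{1} + v_{3} + v_{7} + v_{9} = v_{0} — sig = (4; 1)

Sorted signature multiset PRS(X):
[(2; —), (2; 1), (2; 1), (2; 1,1), (2; 1,1), (2; 1,1,1), (2; 1,1,1,2), (2; 1,1,2), (2; 1,2), (3; —), (3; —), (3; 1), (3; 1), (3; 1), (3; 1,1,1), (4; 1)]


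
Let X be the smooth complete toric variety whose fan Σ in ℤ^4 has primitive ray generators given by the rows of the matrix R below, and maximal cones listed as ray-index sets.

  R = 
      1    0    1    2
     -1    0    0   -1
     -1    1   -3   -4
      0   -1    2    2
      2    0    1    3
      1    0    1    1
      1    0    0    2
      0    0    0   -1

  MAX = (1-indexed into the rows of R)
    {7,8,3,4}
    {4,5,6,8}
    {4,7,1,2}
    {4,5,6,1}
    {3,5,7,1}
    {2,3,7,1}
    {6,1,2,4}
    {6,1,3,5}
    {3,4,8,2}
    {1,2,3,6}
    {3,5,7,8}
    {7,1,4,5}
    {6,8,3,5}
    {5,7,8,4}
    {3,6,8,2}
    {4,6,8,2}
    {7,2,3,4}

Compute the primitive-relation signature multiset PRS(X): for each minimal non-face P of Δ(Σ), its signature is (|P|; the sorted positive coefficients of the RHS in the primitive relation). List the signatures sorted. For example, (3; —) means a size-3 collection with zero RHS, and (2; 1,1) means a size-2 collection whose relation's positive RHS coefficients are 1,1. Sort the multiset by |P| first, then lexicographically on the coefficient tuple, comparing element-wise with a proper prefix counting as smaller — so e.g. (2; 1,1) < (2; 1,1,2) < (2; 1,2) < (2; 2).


Σ has 7 primitive collections:

  • {1,8}:  v_{1} + v_{8} = v_{6}  ⟹  sig = (2; 1)
  • {2,5}:  v_{2} + v_{5} = v_{1}  ⟹  sig = (2; 1)
  • {6,7}:  v_{6} + v_{7} = v_{5}  ⟹  sig = (2; 1)
  • {1,3,4}:  v_{1} + v_{3} + v_{4} = 0  ⟹  sig = (3; —)
  • {2,7,8}:  v_{2} + v_{7} + v_{8} = 0  ⟹  sig = (3; —)
  • {3,4,6}:  v_{3} + v_{4} + v_{6} = v_{8}  ⟹  sig = (3; 1)
  • {3,4,5}:  v_{3} + v_{4} + v_{5} = v_{7} + v_{8}  ⟹  sig = (3; 1,1)

Signatures (|P|; sorted positive RHS coefficients), sorted:
    |P|=2: 3 collections, coeffs (1), (1), (1)
    |P|=3: 4 collections, coeffs (), (), (1), (1,1)


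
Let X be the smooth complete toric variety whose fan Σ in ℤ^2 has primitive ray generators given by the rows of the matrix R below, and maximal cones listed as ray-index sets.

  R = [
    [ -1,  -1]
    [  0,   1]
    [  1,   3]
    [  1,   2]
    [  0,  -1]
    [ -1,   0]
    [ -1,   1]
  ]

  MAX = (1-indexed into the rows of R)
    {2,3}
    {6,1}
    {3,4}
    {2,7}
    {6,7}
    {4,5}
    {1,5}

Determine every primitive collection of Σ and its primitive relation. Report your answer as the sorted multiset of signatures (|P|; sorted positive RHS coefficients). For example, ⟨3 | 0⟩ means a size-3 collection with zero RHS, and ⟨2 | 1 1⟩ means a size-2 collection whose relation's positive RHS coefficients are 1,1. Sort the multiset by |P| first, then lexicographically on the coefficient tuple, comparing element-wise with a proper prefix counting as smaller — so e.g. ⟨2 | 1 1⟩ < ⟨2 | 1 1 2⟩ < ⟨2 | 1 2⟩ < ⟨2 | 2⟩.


Primitive collections (14):

  P = {2,5}:  v_{2} + v_{5} = 0 ; sig = ⟨2 | 0⟩
  P = {1,2}:  v_{1} + v_{2} = v_{6} ; sig = ⟨2 | 1⟩
  P = {1,4}:  v_{1} + v_{4} = v_{2} ; sig = ⟨2 | 1⟩
  P = {2,4}:  v_{2} + v_{4} = v_{3} ; sig = ⟨2 | 1⟩
  P = {2,6}:  v_{2} + v_{6} = v_{7} ; sig = ⟨2 | 1⟩
  P = {3,5}:  v_{3} + v_{5} = v_{4} ; sig = ⟨2 | 1⟩
  P = {5,6}:  v_{5} + v_{6} = v_{1} ; sig = ⟨2 | 1⟩
  P = {5,7}:  v_{5} + v_{7} = v_{6} ; sig = ⟨2 | 1⟩
  P = {1,3}:  v_{1} + v_{3} = 2·v_{2} ; sig = ⟨2 | 2⟩
  P = {1,7}:  v_{1} + v_{7} = 2·v_{6} ; sig = ⟨2 | 2⟩
  P = {4,6}:  v_{4} + v_{6} = 2·v_{2} ; sig = ⟨2 | 2⟩
  P = {3,6}:  v_{3} + v_{6} = 3·v_{2} ; sig = ⟨2 | 3⟩
  P = {4,7}:  v_{4} + v_{7} = 3·v_{2} ; sig = ⟨2 | 3⟩
  P = {3,7}:  v_{3} + v_{7} = 4·v_{2} ; sig = ⟨2 | 4⟩

Sorted signature multiset PRS(X):
    ⟨2 | 0⟩
    ⟨2 | 1⟩
    ⟨2 | 1⟩
    ⟨2 | 1⟩
    ⟨2 | 1⟩
    ⟨2 | 1⟩
    ⟨2 | 1⟩
    ⟨2 | 1⟩
    ⟨2 | 2⟩
    ⟨2 | 2⟩
    ⟨2 | 2⟩
    ⟨2 | 3⟩
    ⟨2 | 3⟩
    ⟨2 | 4⟩


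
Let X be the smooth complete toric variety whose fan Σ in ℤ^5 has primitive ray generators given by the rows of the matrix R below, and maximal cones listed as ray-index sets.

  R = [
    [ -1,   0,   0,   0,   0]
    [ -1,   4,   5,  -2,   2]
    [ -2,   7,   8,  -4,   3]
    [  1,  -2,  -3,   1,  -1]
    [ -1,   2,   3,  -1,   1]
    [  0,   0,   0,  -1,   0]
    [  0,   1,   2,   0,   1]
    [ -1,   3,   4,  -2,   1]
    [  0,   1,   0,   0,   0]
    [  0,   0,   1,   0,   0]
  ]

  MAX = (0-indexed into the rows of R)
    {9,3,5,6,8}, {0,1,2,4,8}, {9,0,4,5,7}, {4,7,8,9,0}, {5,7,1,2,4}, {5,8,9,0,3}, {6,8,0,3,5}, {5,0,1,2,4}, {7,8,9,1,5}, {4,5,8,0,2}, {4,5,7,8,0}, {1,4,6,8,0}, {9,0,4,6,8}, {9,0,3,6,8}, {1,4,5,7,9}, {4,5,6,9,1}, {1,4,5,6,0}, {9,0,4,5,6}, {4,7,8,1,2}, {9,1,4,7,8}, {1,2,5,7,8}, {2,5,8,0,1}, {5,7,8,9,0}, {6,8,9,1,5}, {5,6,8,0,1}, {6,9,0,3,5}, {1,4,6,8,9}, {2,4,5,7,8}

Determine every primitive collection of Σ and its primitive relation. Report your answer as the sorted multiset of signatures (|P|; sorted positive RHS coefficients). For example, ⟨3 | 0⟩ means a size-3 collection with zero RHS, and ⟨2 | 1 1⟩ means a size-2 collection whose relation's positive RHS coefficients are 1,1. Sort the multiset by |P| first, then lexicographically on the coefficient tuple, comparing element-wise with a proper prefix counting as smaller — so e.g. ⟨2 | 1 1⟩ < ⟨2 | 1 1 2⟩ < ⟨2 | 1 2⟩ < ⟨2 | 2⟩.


Minimal non-faces — 14 found among 10 rays, 28 max cones:

  P={3,4}:  v_{3} + v_{4} = 0 ; sig = ⟨2 | 0⟩
  P={2,9}:  v_{2} + v_{9} = v_{1} + v_{7} ; sig = ⟨2 | 1 1⟩
  P={6,7}:  v_{6} + v_{7} = v_{1} + v_{9} ; sig = ⟨2 | 1 1⟩
  P={1,3}:  v_{1} + v_{3} = v_{5} + v_{6} + v_{8} ; sig = ⟨2 | 1 1 1⟩
  P={2,3}:  v_{2} + v_{3} = v_{1} + v_{5} + v_{8} ; sig = ⟨2 | 1 1 1⟩
  P={3,7}:  v_{3} + v_{7} = v_{5} + v_{8} + v_{9} ; sig = ⟨2 | 1 1 1⟩
  P={2,6}:  v_{2} + v_{6} = 2·v_{1} ; sig = ⟨2 | 2⟩
  P={0,1,7}:  v_{0} + v_{1} + v_{7} = 3·v_{4} + v_{5} + v_{8} ; sig = ⟨3 | 1 1 3⟩
  P={0,1,9}:  v_{0} + v_{1} + v_{9} = 2·v_{4} ; sig = ⟨3 | 2⟩
  P={0,2,7}:  v_{0} + v_{2} + v_{7} = 4·v_{4} + 2·v_{5} + 2·v_{8} ; sig = ⟨3 | 2 2 4⟩
  P={1,4,5,8}:  v_{1} + v_{4} + v_{5} + v_{8} = v_{2} ; sig = ⟨4 | 1⟩
  P={4,5,6,8}:  v_{4} + v_{5} + v_{6} + v_{8} = v_{1} ; sig = ⟨4 | 1⟩
  P={4,5,8,9}:  v_{4} + v_{5} + v_{8} + v_{9} = v_{7} ; sig = ⟨4 | 1⟩
  P={0,5,6,8,9}:  v_{0} + v_{5} + v_{6} + v_{8} + v_{9} = v_{4} ; sig = ⟨5 | 1⟩

Hence PRS(X_Σ) =
    |P|=2: 7 collections, coeffs (), (1,1), (1,1), (1,1,1), (1,1,1), (1,1,1), (2)
    |P|=3: 3 collections, coeffs (1,1,3), (2), (2,2,4)
    |P|=4: 3 collections, coeffs (1), (1), (1)
    |P|=5: 1 collection, coeffs (1)


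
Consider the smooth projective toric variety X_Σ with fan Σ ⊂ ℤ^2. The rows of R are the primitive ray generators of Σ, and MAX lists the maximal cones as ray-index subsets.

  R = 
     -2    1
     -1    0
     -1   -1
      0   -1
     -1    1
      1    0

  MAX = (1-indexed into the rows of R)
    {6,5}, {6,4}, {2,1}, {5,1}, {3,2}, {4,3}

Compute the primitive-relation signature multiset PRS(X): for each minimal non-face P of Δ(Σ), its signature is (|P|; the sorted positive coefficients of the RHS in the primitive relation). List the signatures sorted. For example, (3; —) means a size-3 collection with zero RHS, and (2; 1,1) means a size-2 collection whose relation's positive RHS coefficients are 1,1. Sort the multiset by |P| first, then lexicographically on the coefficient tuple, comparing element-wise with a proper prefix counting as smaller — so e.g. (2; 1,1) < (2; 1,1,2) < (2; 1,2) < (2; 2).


9 minimal non-faces of Δ(Σ) (on 6 rays):

  {2,6}:  v_{2} + v_{6} = 0 ; sig = (2; —)
  {1,6}:  v_{1} + v_{6} = v_{5} ; sig = (2; 1)
  {2,4}:  v_{2} + v_{4} = v_{3} ; sig = (2; 1)
  {2,5}:  v_{2} + v_{5} = v_{1} ; sig = (2; 1)
  {3,6}:  v_{3} + v_{6} = v_{4} ; sig = (2; 1)
  {4,5}:  v_{4} + v_{5} = v_{2} ; sig = (2; 1)
  {1,4}:  v_{1} + v_{4} = 2·v_{2} ; sig = (2; 2)
  {3,5}:  v_{3} + v_{5} = 2·v_{2} ; sig = (2; 2)
  {1,3}:  v_{1} + v_{3} = 3·v_{2} ; sig = (2; 3)

Sorted signature multiset PRS(X):
    (2; —)
    (2; 1)
    (2; 1)
    (2; 1)
    (2; 1)
    (2; 1)
    (2; 2)
    (2; 2)
    (2; 3)


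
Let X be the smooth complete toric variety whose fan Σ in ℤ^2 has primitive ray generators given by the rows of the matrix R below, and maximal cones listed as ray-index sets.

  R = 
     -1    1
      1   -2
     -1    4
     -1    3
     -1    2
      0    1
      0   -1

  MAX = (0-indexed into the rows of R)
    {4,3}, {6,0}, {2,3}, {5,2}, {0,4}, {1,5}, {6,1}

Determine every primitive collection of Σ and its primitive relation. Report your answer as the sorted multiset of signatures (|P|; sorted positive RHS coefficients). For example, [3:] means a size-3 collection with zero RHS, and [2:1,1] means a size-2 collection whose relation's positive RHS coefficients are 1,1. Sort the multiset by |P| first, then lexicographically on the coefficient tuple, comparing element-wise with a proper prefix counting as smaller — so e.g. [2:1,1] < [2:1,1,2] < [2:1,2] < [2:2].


14 minimal non-faces of Δ(Σ) (on 7 rays):

  {1,4}:  v_{1} + v_{4} = 0  ⟹  sig = [2:]
  {5,6}:  v_{5} + v_{6} = 0  ⟹  sig = [2:]
  {0,1}:  v_{0} + v_{1} = v_{6}  ⟹  sig = [2:1]
  {0,5}:  v_{0} + v_{5} = v_{4}  ⟹  sig = [2:1]
  {1,3}:  v_{1} + v_{3} = v_{5}  ⟹  sig = [2:1]
  {2,6}:  v_{2} + v_{6} = v_{3}  ⟹  sig = [2:1]
  {3,5}:  v_{3} + v_{5} = v_{2}  ⟹  sig = [2:1]
  {3,6}:  v_{3} + v_{6} = v_{4}  ⟹  sig = [2:1]
  {4,5}:  v_{4} + v_{5} = v_{3}  ⟹  sig = [2:1]
  {4,6}:  v_{4} + v_{6} = v_{0}  ⟹  sig = [2:1]
  {0,2}:  v_{0} + v_{2} = v_{3} + v_{4}  ⟹  sig = [2:1,1]
  {0,3}:  v_{0} + v_{3} = 2·v_{4}  ⟹  sig = [2:2]
  {1,2}:  v_{1} + v_{2} = 2·v_{5}  ⟹  sig = [2:2]
  {2,4}:  v_{2} + v_{4} = 2·v_{3}  ⟹  sig = [2:2]

Signatures (|P|; sorted positive RHS coefficients), sorted:
[[2:], [2:], [2:1], [2:1], [2:1], [2:1], [2:1], [2:1], [2:1], [2:1], [2:1,1], [2:2], [2:2], [2:2]]


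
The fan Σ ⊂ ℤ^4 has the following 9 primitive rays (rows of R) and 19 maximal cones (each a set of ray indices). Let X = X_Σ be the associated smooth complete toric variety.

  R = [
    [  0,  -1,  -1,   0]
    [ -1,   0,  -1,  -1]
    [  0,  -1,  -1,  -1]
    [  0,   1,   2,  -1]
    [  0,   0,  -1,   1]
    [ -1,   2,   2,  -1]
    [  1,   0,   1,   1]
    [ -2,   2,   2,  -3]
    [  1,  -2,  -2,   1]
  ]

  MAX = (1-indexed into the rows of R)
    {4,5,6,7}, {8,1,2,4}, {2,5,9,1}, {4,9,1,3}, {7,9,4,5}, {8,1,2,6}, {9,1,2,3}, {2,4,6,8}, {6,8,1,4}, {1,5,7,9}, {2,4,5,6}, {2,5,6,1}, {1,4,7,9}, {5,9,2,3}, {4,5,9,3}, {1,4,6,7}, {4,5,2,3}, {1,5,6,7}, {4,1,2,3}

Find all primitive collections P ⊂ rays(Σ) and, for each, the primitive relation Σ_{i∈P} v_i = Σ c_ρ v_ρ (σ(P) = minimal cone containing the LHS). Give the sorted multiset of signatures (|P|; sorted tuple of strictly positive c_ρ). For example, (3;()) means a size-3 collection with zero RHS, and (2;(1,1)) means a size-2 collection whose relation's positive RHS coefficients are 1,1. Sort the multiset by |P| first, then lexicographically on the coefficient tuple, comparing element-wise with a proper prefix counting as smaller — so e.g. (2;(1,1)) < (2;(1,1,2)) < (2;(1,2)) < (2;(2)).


Minimal non-faces — 12 found among 9 rays, 19 max cones:

  {2,7}:  v_{2} + v_{7} = 0 ; sig = (2;())
  {6,9}:  v_{6} + v_{9} = 0 ; sig = (2;())
  {3,6}:  v_{3} + v_{6} = v_{2} + v_{4} ; sig = (2;(1,1))
  {3,7}:  v_{3} + v_{7} = v_{4} + v_{9} ; sig = (2;(1,1))
  {5,8}:  v_{5} + v_{8} = v_{2} + v_{6} ; sig = (2;(1,1))
  {7,8}:  v_{7} + v_{8} = v_{1} + v_{4} + v_{6} ; sig = (2;(1,1,1))
  {8,9}:  v_{8} + v_{9} = v_{1} + v_{2} + v_{4} ; sig = (2;(1,1,1))
  {3,8}:  v_{3} + v_{8} = v_{1} + 2·v_{2} + 2·v_{4} ; sig = (2;(1,2,2))
  {1,4,5}:  v_{1} + v_{4} + v_{5} = 0 ; sig = (3;())
  {2,4,9}:  v_{2} + v_{4} + v_{9} = v_{3} ; sig = (3;(1))
  {1,3,5}:  v_{1} + v_{3} + v_{5} = v_{2} + v_{9} ; sig = (3;(1,1))
  {1,2,4,6}:  v_{1} + v_{2} + v_{4} + v_{6} = v_{8} ; sig = (4;(1))

so the primitive-relation signature multiset is
    |P|=2: 8 collections, coeffs (), (), (1,1), (1,1), (1,1), (1,1,1), (1,1,1), (1,2,2)
    |P|=3: 3 collections, coeffs (), (1), (1,1)
    |P|=4: 1 collection, coeffs (1)


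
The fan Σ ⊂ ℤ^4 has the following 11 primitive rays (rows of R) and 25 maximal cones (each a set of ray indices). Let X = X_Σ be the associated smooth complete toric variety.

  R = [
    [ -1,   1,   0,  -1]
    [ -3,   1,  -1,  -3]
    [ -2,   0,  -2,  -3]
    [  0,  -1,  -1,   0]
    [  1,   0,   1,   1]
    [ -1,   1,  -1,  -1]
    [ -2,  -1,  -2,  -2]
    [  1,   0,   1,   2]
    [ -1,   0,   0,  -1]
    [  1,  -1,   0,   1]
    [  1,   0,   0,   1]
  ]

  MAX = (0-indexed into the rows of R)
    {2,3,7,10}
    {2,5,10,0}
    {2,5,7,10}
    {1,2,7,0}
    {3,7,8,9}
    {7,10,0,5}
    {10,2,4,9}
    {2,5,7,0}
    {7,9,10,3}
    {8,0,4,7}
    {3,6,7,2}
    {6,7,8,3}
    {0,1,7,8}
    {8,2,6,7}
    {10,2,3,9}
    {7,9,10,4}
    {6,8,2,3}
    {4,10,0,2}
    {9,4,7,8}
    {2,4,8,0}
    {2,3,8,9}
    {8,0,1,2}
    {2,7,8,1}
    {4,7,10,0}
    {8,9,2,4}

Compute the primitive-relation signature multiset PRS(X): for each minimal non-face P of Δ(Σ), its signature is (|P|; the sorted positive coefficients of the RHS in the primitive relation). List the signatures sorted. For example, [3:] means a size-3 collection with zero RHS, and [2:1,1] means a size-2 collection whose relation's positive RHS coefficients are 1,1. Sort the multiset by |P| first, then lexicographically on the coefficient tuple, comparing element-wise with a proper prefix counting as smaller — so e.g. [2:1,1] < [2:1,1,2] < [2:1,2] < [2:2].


|primitive collections| = 24. Relations:

  {0,9}:  v_{0} + v_{9} = 0  so sig = [2:]
  {8,10}:  v_{8} + v_{10} = 0  so sig = [2:]
  {3,4}:  v_{3} + v_{4} = v_{9}  so sig = [2:1]
  {0,3}:  v_{0} + v_{3} = v_{2} + v_{7}  so sig = [2:1,1]
  {1,4}:  v_{1} + v_{4} = v_{0} + v_{8}  so sig = [2:1,1]
  {4,5}:  v_{4} + v_{5} = v_{0} + v_{10}  so sig = [2:1,1]
  {4,6}:  v_{4} + v_{6} = v_{3} + v_{8}  so sig = [2:1,1]
  {1,9}:  v_{1} + v_{9} = v_{2} + v_{7} + v_{8}  so sig = [2:1,1,1]
  {1,10}:  v_{1} + v_{10} = v_{0} + v_{2} + v_{7}  so sig = [2:1,1,1]
  {5,8}:  v_{5} + v_{8} = v_{0} + v_{2} + v_{7}  so sig = [2:1,1,1]
  {5,9}:  v_{5} + v_{9} = v_{2} + v_{7} + v_{10}  so sig = [2:1,1,1]
  {6,10}:  v_{6} + v_{10} = v_{2} + v_{3} + v_{7}  so sig = [2:1,1,1]
  {6,9}:  v_{6} + v_{9} = 2·v_{3} + v_{8}  so sig = [2:1,2]
  {0,6}:  v_{0} + v_{6} = 2·v_{2} + 2·v_{7} + v_{8}  so sig = [2:1,2,2]
  {1,3}:  v_{1} + v_{3} = 2·v_{2} + 2·v_{7} + v_{8}  so sig = [2:1,2,2]
  {3,5}:  v_{3} + v_{5} = 2·v_{2} + 2·v_{7} + v_{10}  so sig = [2:1,2,2]
  {1,5}:  v_{1} + v_{5} = 2·v_{0} + 2·v_{2} + 2·v_{7}  so sig = [2:2,2,2]
  {1,6}:  v_{1} + v_{6} = 3·v_{2} + 3·v_{7} + 2·v_{8}  so sig = [2:2,3,3]
  {5,6}:  v_{5} + v_{6} = 3·v_{2} + 3·v_{7}  so sig = [2:3,3]
  {2,4,7}:  v_{2} + v_{4} + v_{7} = 0  so sig = [3:]
  {2,7,9}:  v_{2} + v_{7} + v_{9} = v_{3}  so sig = [3:1]
  {0,2,7,8}:  v_{0} + v_{2} + v_{7} + v_{8} = v_{1}  so sig = [4:1]
  {0,2,7,10}:  v_{0} + v_{2} + v_{7} + v_{10} = v_{5}  so sig = [4:1]
  {2,3,7,8}:  v_{2} + v_{3} + v_{7} + v_{8} = v_{6}  so sig = [4:1]

so the primitive-relation signature multiset is
    [2:]
    [2:]
    [2:1]
    [2:1,1]
    [2:1,1]
    [2:1,1]
    [2:1,1]
    [2:1,1,1]
    [2:1,1,1]
    [2:1,1,1]
    [2:1,1,1]
    [2:1,1,1]
    [2:1,2]
    [2:1,2,2]
    [2:1,2,2]
    [2:1,2,2]
    [2:2,2,2]
    [2:2,3,3]
    [2:3,3]
    [3:]
    [3:1]
    [4:1]
    [4:1]
    [4:1]


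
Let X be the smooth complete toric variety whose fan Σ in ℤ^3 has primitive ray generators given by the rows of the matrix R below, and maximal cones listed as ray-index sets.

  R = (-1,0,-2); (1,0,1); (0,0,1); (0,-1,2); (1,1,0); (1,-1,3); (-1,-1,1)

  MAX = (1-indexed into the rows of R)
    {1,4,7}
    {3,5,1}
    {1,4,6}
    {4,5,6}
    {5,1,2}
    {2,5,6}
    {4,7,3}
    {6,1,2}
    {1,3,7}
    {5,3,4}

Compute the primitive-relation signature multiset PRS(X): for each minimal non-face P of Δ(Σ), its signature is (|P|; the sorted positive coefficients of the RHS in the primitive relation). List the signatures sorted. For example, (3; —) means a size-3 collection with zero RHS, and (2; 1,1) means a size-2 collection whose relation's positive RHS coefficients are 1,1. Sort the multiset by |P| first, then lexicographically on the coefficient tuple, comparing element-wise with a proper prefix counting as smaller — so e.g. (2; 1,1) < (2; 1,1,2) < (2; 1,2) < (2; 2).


Δ(Σ) — 7 vertices, 9 min non-faces:

  P={2,4}:  v_{2} + v_{4} = v_{6} — sig = (2; 1)
  P={2,7}:  v_{2} + v_{7} = v_{4} — sig = (2; 1)
  P={5,7}:  v_{5} + v_{7} = v_{3} — sig = (2; 1)
  P={2,3}:  v_{2} + v_{3} = v_{4} + v_{5} — sig = (2; 1,1)
  P={3,6}:  v_{3} + v_{6} = 2·v_{4} + v_{5} — sig = (2; 1,2)
  P={6,7}:  v_{6} + v_{7} = 2·v_{4} — sig = (2; 2)
  P={1,4,5}:  v_{1} + v_{4} + v_{5} = 0 — sig = (3; —)
  P={1,3,4}:  v_{1} + v_{3} + v_{4} = v_{7} — sig = (3; 1)
  P={1,5,6}:  v_{1} + v_{5} + v_{6} = v_{2} — sig = (3; 1)

so the primitive-relation signature multiset is
    (2; 1)
    (2; 1)
    (2; 1)
    (2; 1,1)
    (2; 1,2)
    (2; 2)
    (3; —)
    (3; 1)
    (3; 1)


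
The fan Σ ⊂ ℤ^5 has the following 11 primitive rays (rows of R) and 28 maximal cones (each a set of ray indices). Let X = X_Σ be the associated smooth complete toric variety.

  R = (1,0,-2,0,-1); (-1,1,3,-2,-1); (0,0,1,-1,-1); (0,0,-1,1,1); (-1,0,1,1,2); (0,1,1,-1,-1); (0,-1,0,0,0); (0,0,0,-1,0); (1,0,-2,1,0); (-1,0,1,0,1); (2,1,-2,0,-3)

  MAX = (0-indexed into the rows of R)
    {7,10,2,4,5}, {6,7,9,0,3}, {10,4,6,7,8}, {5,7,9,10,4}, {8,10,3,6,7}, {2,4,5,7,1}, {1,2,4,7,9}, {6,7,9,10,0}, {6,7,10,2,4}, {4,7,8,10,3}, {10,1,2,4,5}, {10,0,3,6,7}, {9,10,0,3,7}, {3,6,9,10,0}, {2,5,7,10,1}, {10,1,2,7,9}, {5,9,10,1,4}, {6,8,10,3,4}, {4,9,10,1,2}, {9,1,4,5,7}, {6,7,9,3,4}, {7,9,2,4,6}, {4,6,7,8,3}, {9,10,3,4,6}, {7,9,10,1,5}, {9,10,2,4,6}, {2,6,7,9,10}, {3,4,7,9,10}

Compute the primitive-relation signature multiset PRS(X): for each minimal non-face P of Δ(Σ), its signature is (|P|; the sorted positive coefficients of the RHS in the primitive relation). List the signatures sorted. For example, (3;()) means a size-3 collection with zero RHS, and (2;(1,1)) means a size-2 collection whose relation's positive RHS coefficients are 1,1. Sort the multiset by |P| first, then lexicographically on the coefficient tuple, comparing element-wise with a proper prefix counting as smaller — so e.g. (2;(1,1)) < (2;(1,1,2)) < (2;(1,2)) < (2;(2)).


Σ has 20 primitive collections:

  {2,3}:  v_{2} + v_{3} = 0  so sig = (2;())
  {0,4}:  v_{0} + v_{4} = v_{3}  so sig = (2;(1))
  {1,8}:  v_{1} + v_{8} = v_{5}  so sig = (2;(1))
  {5,6}:  v_{5} + v_{6} = v_{2}  so sig = (2;(1))
  {8,9}:  v_{8} + v_{9} = v_{3}  so sig = (2;(1))
  {1,3}:  v_{1} + v_{3} = v_{5} + v_{9}  so sig = (2;(1,1))
  {0,5}:  v_{0} + v_{5} = v_{7} + v_{9} + v_{10}  so sig = (2;(1,1,1))
  {5,8}:  v_{5} + v_{8} = v_{4} + v_{7} + v_{10}  so sig = (2;(1,1,1))
  {0,2}:  v_{0} + v_{2} = v_{6} + v_{7} + v_{9} + v_{10}  so sig = (2;(1,1,1,1))
  {2,8}:  v_{2} + v_{8} = v_{4} + v_{6} + v_{7} + v_{10}  so sig = (2;(1,1,1,1))
  {3,5}:  v_{3} + v_{5} = v_{4} + v_{7} + v_{9} + v_{10}  so sig = (2;(1,1,1,1))
  {0,1}:  v_{0} + v_{1} = v_{2} + v_{7} + 2·v_{9} + v_{10}  so sig = (2;(1,1,1,2))
  {0,8}:  v_{0} + v_{8} = 2·v_{3} + v_{6} + v_{7} + v_{10}  so sig = (2;(1,1,1,2))
  {1,6}:  v_{1} + v_{6} = 2·v_{2} + v_{9}  so sig = (2;(1,2))
  {2,5,9}:  v_{2} + v_{5} + v_{9} = v_{1}  so sig = (3;(1))
  {1,4,7,10}:  v_{1} + v_{4} + v_{7} + v_{10} = 2·v_{5}  so sig = (4;(2))
  {4,6,7,9,10}:  v_{4} + v_{6} + v_{7} + v_{9} + v_{10} = 0  so sig = (5;())
  {2,4,7,9,10}:  v_{2} + v_{4} + v_{7} + v_{9} + v_{10} = v_{5}  so sig = (5;(1))
  {3,4,6,7,10}:  v_{3} + v_{4} + v_{6} + v_{7} + v_{10} = v_{8}  so sig = (5;(1))
  {3,6,7,9,10}:  v_{3} + v_{6} + v_{7} + v_{9} + v_{10} = v_{0}  so sig = (5;(1))

Hence PRS(X_Σ) =
    |P|=2: 14 collections, coeffs (), (1), (1), (1), (1), (1,1), (1,1,1), (1,1,1), (1,1,1,1), (1,1,1,1), (1,1,1,1), (1,1,1,2), (1,1,1,2), (1,2)
    |P|=3: 1 collection, coeffs (1)
    |P|=4: 1 collection, coeffs (2)
    |P|=5: 4 collections, coeffs (), (1), (1), (1)
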